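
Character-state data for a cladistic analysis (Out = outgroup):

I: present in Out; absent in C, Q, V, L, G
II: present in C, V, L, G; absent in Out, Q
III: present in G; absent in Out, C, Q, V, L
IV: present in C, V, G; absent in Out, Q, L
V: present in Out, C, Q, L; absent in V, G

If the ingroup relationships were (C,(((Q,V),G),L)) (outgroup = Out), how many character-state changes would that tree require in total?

Map each character onto (C,(((Q,V),G),L)) (rooted by Out) and count the minimum state changes it requires (Fitch parsimony):
I: 1; II: 2; III: 1; IV: 3; V: 2.
Total tree length = 9.

9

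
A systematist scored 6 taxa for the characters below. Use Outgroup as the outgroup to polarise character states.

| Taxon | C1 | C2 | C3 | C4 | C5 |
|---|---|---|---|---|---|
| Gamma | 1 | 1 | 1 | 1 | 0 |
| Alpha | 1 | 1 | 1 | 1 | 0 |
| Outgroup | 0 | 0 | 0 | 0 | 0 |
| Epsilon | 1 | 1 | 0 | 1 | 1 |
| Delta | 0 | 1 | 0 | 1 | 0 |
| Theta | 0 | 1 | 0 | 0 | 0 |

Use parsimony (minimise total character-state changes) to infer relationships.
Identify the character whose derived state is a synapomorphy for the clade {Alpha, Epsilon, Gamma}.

C1

The outgroup has state '0' for every character, so '1' is the derived state throughout.
C1 (derived state '1') is shared by Alpha, Epsilon, and Gamma — a synapomorphy uniting that clade.
All ingroup taxa share the derived state '1' for C2; it defines the ingroup but does not resolve relationships within it.
C3: derived state '1' in Alpha and Gamma only — synapomorphy for {Alpha, Gamma}.
Only Alpha, Delta, Epsilon, and Gamma show the derived state '1' for C4, supporting them as a clade.
C5: derived state '1' in Epsilon only — an autapomorphy, so it tells us nothing about relationships among taxa.
Most parsimonious ingroup topology: ((Delta,((Gamma,Alpha),Epsilon)),Theta).
The clade {Alpha, Epsilon, Gamma} is supported by C1: its derived state '1' occurs in exactly those taxa and in no other taxon (including the outgroup).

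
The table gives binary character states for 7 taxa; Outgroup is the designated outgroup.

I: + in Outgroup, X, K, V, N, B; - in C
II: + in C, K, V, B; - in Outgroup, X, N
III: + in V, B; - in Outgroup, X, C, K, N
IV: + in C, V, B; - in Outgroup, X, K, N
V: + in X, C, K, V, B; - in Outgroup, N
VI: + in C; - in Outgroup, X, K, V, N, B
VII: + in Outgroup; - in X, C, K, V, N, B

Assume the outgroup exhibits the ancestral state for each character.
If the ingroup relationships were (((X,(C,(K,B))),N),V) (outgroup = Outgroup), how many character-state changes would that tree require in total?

12

Map each character onto (((X,(C,(K,B))),N),V) (rooted by Outgroup) and count the minimum state changes it requires (Fitch parsimony):
I: 1; II: 2; III: 2; IV: 3; V: 2; VI: 1; VII: 1.
Total tree length = 12.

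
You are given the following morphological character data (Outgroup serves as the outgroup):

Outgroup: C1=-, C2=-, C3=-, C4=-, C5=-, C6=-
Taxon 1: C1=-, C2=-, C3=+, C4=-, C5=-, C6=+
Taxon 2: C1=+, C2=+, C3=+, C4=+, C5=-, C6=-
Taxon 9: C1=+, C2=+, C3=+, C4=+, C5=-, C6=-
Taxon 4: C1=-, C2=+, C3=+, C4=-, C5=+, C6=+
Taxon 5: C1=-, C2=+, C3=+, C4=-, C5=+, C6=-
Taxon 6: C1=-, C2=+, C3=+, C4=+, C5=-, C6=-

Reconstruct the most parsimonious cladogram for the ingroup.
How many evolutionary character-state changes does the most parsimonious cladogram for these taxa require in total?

7

The outgroup has state '-' for every character, so '+' is the derived state throughout.
C1: derived state '+' in Taxon 2 and Taxon 9 only — synapomorphy for {Taxon 2, Taxon 9}.
C2 (derived state '+') is shared by Taxon 2, Taxon 4, Taxon 5, Taxon 6, and Taxon 9 — a synapomorphy uniting that clade.
C3 (derived state '+') is shared by all ingroup taxa — unites the whole ingroup.
Only Taxon 2, Taxon 6, and Taxon 9 show the derived state '+' for C4, supporting them as a clade.
C5: derived state '+' in Taxon 4 and Taxon 5 only — synapomorphy for {Taxon 4, Taxon 5}.
C6 groups Taxon 1 and Taxon 4, which is incompatible with the clades supported by the remaining characters; treating it as convergent (homoplasy) costs fewer steps than any alternative tree.
Most parsimonious ingroup topology: (Taxon 1,(((Taxon 2,Taxon 9),Taxon 6),(Taxon 4,Taxon 5))).
Changes per character on this tree: C1: 1; C2: 1; C3: 1; C4: 1; C5: 1; C6: 2.
Total = 7.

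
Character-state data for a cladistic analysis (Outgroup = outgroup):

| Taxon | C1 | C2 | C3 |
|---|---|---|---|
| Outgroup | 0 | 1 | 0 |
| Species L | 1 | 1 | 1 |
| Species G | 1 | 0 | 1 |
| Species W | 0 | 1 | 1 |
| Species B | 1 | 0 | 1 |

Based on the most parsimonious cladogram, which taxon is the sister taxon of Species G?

Species B

Character polarity is set by the outgroup: the derived state is whichever differs from the outgroup's state, so for C2 the derived state is '0', and for the remaining characters it is '1'.
C1: derived state '1' in Species B, Species G, and Species L only — synapomorphy for {Species B, Species G, Species L}.
Only Species B and Species G show the derived state '0' for C2, supporting them as a clade.
All ingroup taxa share the derived state '1' for C3; it defines the ingroup but does not resolve relationships within it.
Most parsimonious ingroup topology: ((Species L,(Species G,Species B)),Species W).
Species G and Species B form a cherry on this tree, so they are sister taxa.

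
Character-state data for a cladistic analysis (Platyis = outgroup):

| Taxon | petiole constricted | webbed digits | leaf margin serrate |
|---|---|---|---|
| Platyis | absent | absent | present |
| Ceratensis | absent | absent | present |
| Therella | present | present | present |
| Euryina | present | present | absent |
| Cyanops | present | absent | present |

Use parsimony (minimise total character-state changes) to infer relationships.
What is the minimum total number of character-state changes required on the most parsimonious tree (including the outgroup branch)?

3

Character polarity is set by the outgroup: the derived state is whichever differs from the outgroup's state, so for leaf margin serrate the derived state is 'absent', and for the remaining characters it is 'present'.
petiole constricted (derived state 'present') is shared by Cyanops, Euryina, and Therella — a synapomorphy uniting that clade.
Only Euryina and Therella show the derived state 'present' for webbed digits, supporting them as a clade.
leaf margin serrate: derived state 'absent' in Euryina only — an autapomorphy, so it tells us nothing about relationships among taxa.
Most parsimonious ingroup topology: (Ceratensis,((Therella,Euryina),Cyanops)).
Changes per character on this tree: petiole constricted: 1; webbed digits: 1; leaf margin serrate: 1.
Total = 3.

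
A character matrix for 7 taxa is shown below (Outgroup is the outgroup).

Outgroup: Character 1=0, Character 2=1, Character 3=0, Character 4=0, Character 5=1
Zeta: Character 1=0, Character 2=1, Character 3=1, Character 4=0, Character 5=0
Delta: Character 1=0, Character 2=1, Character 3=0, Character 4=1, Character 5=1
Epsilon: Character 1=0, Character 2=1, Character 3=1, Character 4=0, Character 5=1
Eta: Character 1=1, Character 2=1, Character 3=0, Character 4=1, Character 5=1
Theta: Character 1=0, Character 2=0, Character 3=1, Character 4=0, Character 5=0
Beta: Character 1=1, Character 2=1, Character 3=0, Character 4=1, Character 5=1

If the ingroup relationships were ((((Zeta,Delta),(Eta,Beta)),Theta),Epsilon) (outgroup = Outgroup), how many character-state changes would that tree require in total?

9

Map each character onto ((((Zeta,Delta),(Eta,Beta)),Theta),Epsilon) (rooted by Outgroup) and count the minimum state changes it requires (Fitch parsimony):
Character 1: 1; Character 2: 1; Character 3: 3; Character 4: 2; Character 5: 2.
Total tree length = 9.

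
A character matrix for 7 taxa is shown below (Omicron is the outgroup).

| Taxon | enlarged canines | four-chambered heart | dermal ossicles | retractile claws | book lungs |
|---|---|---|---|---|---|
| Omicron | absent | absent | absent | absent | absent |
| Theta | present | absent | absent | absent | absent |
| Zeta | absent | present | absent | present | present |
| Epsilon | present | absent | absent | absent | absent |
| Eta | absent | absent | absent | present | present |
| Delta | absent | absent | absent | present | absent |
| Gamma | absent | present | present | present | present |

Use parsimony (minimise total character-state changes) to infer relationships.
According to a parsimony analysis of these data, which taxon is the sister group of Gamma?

Zeta

The outgroup has state 'absent' for every character, so 'present' is the derived state throughout.
enlarged canines: derived state 'present' in Epsilon and Theta only — synapomorphy for {Epsilon, Theta}.
four-chambered heart: derived state 'present' in Gamma and Zeta only — synapomorphy for {Gamma, Zeta}.
dermal ossicles: derived state 'present' in Gamma only — an autapomorphy, so it tells us nothing about relationships among taxa.
retractile claws: derived state 'present' in Delta, Eta, Gamma, and Zeta only — synapomorphy for {Delta, Eta, Gamma, Zeta}.
book lungs: derived state 'present' in Eta, Gamma, and Zeta only — synapomorphy for {Eta, Gamma, Zeta}.
Most parsimonious ingroup topology: ((Theta,Epsilon),(((Zeta,Gamma),Eta),Delta)).
Gamma and Zeta form a cherry on this tree, so they are sister taxa.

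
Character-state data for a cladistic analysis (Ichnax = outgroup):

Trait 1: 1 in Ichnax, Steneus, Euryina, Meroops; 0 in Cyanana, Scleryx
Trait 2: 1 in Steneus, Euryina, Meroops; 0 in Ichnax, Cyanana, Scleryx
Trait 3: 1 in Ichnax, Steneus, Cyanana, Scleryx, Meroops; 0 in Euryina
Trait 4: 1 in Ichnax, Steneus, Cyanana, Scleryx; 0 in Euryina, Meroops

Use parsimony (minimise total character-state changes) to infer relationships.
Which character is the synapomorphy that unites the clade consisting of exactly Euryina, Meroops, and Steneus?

Trait 2

Character polarity is set by the outgroup: the derived state is whichever differs from the outgroup's state, so for Trait 1, Trait 3, Trait 4 the derived state is '0', and for the remaining characters it is '1'.
Trait 1: derived state '0' in Cyanana and Scleryx only — synapomorphy for {Cyanana, Scleryx}.
Trait 2: derived state '1' in Euryina, Meroops, and Steneus only — synapomorphy for {Euryina, Meroops, Steneus}.
Trait 3: derived state '0' in Euryina only — an autapomorphy, so it tells us nothing about relationships among taxa.
Trait 4 (derived state '0') is shared by Euryina and Meroops — a synapomorphy uniting that clade.
Most parsimonious ingroup topology: ((Steneus,(Euryina,Meroops)),(Cyanana,Scleryx)).
The clade {Euryina, Meroops, Steneus} is supported by Trait 2: its derived state '1' occurs in exactly those taxa and in no other taxon (including the outgroup).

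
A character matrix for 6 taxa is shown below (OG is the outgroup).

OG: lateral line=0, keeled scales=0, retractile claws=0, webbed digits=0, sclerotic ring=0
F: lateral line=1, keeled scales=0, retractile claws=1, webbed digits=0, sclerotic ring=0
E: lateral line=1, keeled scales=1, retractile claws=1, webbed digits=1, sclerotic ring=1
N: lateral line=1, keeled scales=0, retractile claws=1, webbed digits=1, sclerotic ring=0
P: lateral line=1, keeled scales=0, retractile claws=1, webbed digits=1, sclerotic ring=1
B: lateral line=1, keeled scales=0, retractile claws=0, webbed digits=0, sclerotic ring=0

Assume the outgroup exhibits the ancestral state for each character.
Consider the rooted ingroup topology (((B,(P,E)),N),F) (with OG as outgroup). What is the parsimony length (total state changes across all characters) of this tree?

7

Map each character onto (((B,(P,E)),N),F) (rooted by OG) and count the minimum state changes it requires (Fitch parsimony):
lateral line: 1; keeled scales: 1; retractile claws: 2; webbed digits: 2; sclerotic ring: 1.
Total tree length = 7.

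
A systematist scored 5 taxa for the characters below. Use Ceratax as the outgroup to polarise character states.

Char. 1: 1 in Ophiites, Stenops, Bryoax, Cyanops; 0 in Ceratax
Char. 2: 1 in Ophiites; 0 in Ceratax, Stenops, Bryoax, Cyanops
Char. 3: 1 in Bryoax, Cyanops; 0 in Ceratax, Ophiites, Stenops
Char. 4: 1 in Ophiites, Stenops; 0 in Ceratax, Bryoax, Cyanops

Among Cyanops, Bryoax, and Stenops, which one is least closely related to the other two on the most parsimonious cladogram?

The outgroup has state '0' for every character, so '1' is the derived state throughout.
All ingroup taxa share the derived state '1' for Char. 1; it defines the ingroup but does not resolve relationships within it.
Char. 2 (derived state '1') is unique to Ophiites (autapomorphy; uninformative for grouping).
Char. 3 (derived state '1') is shared by Bryoax and Cyanops — a synapomorphy uniting that clade.
Only Ophiites and Stenops show the derived state '1' for Char. 4, supporting them as a clade.
Most parsimonious ingroup topology: ((Ophiites,Stenops),(Bryoax,Cyanops)).
Bryoax and Cyanops share a more recent common ancestor with each other than either does with Stenops, so Stenops is the least closely related of the three.

Stenops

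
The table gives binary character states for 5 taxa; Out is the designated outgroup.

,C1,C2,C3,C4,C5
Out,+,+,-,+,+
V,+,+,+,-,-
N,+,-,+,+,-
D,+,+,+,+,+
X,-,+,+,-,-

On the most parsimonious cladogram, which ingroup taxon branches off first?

D

Character polarity is set by the outgroup: the derived state is whichever differs from the outgroup's state, so for C1, C2, C4, C5 the derived state is '-', and for the remaining characters it is '+'.
C1: derived state '-' in X only — an autapomorphy, so it tells us nothing about relationships among taxa.
C2: derived state '-' in N only — an autapomorphy, so it tells us nothing about relationships among taxa.
C3 (derived state '+') is shared by all ingroup taxa — unites the whole ingroup.
C4: derived state '-' in V and X only — synapomorphy for {V, X}.
Only N, V, and X show the derived state '-' for C5, supporting them as a clade.
Most parsimonious ingroup topology: (((V,X),N),D).
D is sister to the clade containing all other ingroup taxa, so it is the earliest-diverging (most basal) ingroup lineage.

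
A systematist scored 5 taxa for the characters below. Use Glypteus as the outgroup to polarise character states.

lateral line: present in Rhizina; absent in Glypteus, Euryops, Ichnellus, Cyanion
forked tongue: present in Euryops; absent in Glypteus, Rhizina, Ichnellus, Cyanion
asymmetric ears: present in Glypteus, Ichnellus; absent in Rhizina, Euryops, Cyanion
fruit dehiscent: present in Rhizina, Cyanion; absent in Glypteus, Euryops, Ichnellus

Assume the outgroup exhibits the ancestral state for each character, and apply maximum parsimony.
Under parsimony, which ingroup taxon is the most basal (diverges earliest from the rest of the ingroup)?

Ichnellus

Character polarity is set by the outgroup: the derived state is whichever differs from the outgroup's state, so for asymmetric ears the derived state is 'absent', and for the remaining characters it is 'present'.
lateral line: derived state 'present' in Rhizina only — an autapomorphy, so it tells us nothing about relationships among taxa.
forked tongue: derived state 'present' in Euryops only — an autapomorphy, so it tells us nothing about relationships among taxa.
asymmetric ears (derived state 'absent') is shared by Cyanion, Euryops, and Rhizina — a synapomorphy uniting that clade.
fruit dehiscent (derived state 'present') is shared by Cyanion and Rhizina — a synapomorphy uniting that clade.
Most parsimonious ingroup topology: (((Rhizina,Cyanion),Euryops),Ichnellus).
Ichnellus is sister to the clade containing all other ingroup taxa, so it is the earliest-diverging (most basal) ingroup lineage.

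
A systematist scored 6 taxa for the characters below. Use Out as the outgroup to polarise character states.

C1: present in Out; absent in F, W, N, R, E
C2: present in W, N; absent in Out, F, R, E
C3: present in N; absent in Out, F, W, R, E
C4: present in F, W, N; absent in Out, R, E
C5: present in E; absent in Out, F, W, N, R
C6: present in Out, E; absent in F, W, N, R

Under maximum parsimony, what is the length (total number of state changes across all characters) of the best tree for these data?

Character polarity is set by the outgroup: the derived state is whichever differs from the outgroup's state, so for C1, C6 the derived state is 'absent', and for the remaining characters it is 'present'.
All ingroup taxa share the derived state 'absent' for C1; it defines the ingroup but does not resolve relationships within it.
Only N and W show the derived state 'present' for C2, supporting them as a clade.
C3 (derived state 'present') is unique to N (autapomorphy; uninformative for grouping).
C4 (derived state 'present') is shared by F, N, and W — a synapomorphy uniting that clade.
C5 (derived state 'present') is unique to E (autapomorphy; uninformative for grouping).
C6 (derived state 'absent') is shared by F, N, R, and W — a synapomorphy uniting that clade.
Most parsimonious ingroup topology: (((F,(W,N)),R),E).
Changes per character on this tree: C1: 1; C2: 1; C3: 1; C4: 1; C5: 1; C6: 1.
Total = 6.

6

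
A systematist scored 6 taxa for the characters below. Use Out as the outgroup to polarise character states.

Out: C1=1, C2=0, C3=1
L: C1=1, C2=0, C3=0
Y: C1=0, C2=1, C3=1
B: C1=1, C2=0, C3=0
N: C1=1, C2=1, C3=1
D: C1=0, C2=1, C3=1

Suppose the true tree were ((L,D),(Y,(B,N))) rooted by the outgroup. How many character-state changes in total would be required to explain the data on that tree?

7

Map each character onto ((L,D),(Y,(B,N))) (rooted by Out) and count the minimum state changes it requires (Fitch parsimony):
C1: 2; C2: 3; C3: 2.
Total tree length = 7.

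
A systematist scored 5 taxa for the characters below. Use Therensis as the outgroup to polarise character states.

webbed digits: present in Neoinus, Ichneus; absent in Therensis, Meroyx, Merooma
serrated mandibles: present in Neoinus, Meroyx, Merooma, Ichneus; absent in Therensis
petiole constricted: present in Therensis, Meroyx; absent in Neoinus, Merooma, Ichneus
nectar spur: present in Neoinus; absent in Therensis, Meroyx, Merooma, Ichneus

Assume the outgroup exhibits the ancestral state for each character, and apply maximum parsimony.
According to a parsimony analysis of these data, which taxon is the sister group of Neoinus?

Ichneus

Character polarity is set by the outgroup: the derived state is whichever differs from the outgroup's state, so for petiole constricted the derived state is 'absent', and for the remaining characters it is 'present'.
Only Ichneus and Neoinus show the derived state 'present' for webbed digits, supporting them as a clade.
All ingroup taxa share the derived state 'present' for serrated mandibles; it defines the ingroup but does not resolve relationships within it.
petiole constricted (derived state 'absent') is shared by Ichneus, Merooma, and Neoinus — a synapomorphy uniting that clade.
nectar spur (derived state 'present') is unique to Neoinus (autapomorphy; uninformative for grouping).
Most parsimonious ingroup topology: (((Neoinus,Ichneus),Merooma),Meroyx).
Neoinus and Ichneus form a cherry on this tree, so they are sister taxa.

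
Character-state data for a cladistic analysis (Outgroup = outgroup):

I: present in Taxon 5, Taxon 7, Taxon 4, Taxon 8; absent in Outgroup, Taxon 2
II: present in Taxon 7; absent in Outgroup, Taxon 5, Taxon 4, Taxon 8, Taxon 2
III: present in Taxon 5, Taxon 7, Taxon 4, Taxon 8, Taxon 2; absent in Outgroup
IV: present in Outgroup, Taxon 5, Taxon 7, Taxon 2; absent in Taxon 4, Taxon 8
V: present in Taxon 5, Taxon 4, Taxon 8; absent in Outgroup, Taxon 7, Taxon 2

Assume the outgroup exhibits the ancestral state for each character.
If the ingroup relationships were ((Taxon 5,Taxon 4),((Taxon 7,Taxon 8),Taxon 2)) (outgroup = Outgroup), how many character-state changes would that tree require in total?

8

Map each character onto ((Taxon 5,Taxon 4),((Taxon 7,Taxon 8),Taxon 2)) (rooted by Outgroup) and count the minimum state changes it requires (Fitch parsimony):
I: 2; II: 1; III: 1; IV: 2; V: 2.
Total tree length = 8.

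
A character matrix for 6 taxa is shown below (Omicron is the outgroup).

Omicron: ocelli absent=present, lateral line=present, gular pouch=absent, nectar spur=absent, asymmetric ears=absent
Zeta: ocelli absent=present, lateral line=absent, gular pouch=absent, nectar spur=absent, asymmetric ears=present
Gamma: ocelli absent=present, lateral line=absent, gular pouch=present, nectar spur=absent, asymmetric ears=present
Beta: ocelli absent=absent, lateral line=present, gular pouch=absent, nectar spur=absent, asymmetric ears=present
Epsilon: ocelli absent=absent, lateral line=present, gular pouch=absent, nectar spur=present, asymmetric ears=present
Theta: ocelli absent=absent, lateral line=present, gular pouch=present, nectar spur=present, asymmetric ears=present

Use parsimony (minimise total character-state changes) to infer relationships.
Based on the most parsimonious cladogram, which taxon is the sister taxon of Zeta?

Character polarity is set by the outgroup: the derived state is whichever differs from the outgroup's state, so for ocelli absent, lateral line the derived state is 'absent', and for the remaining characters it is 'present'.
ocelli absent: derived state 'absent' in Beta, Epsilon, and Theta only — synapomorphy for {Beta, Epsilon, Theta}.
Only Gamma and Zeta show the derived state 'absent' for lateral line, supporting them as a clade.
gular pouch (state 'present') occurs in Gamma and Theta but conflicts with the nesting implied by the other characters — most parsimoniously interpreted as homoplasy.
nectar spur: derived state 'present' in Epsilon and Theta only — synapomorphy for {Epsilon, Theta}.
asymmetric ears (derived state 'present') is shared by all ingroup taxa — unites the whole ingroup.
Most parsimonious ingroup topology: ((Zeta,Gamma),(Beta,(Epsilon,Theta))).
Zeta and Gamma form a cherry on this tree, so they are sister taxa.

Gamma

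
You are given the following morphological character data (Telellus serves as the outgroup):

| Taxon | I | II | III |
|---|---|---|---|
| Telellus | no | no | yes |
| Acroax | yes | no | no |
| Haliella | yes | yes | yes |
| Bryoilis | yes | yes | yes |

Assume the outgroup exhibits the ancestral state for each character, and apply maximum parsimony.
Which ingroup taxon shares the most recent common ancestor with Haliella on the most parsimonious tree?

Bryoilis

Character polarity is set by the outgroup: the derived state is whichever differs from the outgroup's state, so for III the derived state is 'no', and for the remaining characters it is 'yes'.
All ingroup taxa share the derived state 'yes' for I; it defines the ingroup but does not resolve relationships within it.
Only Bryoilis and Haliella show the derived state 'yes' for II, supporting them as a clade.
III (derived state 'no') is unique to Acroax (autapomorphy; uninformative for grouping).
Most parsimonious ingroup topology: (Acroax,(Haliella,Bryoilis)).
Haliella and Bryoilis form a cherry on this tree, so they are sister taxa.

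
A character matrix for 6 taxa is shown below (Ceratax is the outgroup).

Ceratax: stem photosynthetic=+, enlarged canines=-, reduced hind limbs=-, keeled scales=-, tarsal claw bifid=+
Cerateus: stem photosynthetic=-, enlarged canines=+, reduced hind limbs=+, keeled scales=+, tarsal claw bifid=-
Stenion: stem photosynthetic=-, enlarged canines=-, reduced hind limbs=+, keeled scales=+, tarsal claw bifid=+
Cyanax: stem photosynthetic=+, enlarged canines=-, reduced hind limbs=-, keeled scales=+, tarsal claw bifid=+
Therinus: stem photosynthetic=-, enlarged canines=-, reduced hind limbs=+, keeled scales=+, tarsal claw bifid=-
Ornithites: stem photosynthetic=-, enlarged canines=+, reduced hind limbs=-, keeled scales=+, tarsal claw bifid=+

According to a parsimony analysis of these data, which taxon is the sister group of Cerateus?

Character polarity is set by the outgroup: the derived state is whichever differs from the outgroup's state, so for stem photosynthetic, tarsal claw bifid the derived state is '-', and for the remaining characters it is '+'.
stem photosynthetic (derived state '-') is shared by Cerateus, Ornithites, Stenion, and Therinus — a synapomorphy uniting that clade.
enlarged canines groups Cerateus and Ornithites, which is incompatible with the clades supported by the remaining characters; treating it as convergent (homoplasy) costs fewer steps than any alternative tree.
reduced hind limbs: derived state '+' in Cerateus, Stenion, and Therinus only — synapomorphy for {Cerateus, Stenion, Therinus}.
keeled scales (derived state '+') is shared by all ingroup taxa — unites the whole ingroup.
Only Cerateus and Therinus show the derived state '-' for tarsal claw bifid, supporting them as a clade.
Most parsimonious ingroup topology: ((((Cerateus,Therinus),Stenion),Ornithites),Cyanax).
Cerateus and Therinus form a cherry on this tree, so they are sister taxa.

Therinus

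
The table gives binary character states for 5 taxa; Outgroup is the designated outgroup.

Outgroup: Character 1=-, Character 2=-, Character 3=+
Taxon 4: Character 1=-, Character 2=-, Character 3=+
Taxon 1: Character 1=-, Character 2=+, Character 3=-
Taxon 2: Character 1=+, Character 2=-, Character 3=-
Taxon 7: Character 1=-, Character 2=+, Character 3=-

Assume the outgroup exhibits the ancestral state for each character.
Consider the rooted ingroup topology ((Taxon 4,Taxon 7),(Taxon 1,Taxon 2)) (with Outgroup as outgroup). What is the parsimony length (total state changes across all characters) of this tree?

5

Map each character onto ((Taxon 4,Taxon 7),(Taxon 1,Taxon 2)) (rooted by Outgroup) and count the minimum state changes it requires (Fitch parsimony):
Character 1: 1; Character 2: 2; Character 3: 2.
Total tree length = 5.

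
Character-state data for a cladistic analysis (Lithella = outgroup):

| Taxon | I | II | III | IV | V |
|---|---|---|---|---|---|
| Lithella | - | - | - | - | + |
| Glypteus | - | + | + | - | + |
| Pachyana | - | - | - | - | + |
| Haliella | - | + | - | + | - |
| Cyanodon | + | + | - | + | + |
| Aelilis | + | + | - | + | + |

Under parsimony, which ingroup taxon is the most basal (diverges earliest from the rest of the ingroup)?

Pachyana

Character polarity is set by the outgroup: the derived state is whichever differs from the outgroup's state, so for V the derived state is '-', and for the remaining characters it is '+'.
I: derived state '+' in Aelilis and Cyanodon only — synapomorphy for {Aelilis, Cyanodon}.
II (derived state '+') is shared by Aelilis, Cyanodon, Glypteus, and Haliella — a synapomorphy uniting that clade.
III (derived state '+') is unique to Glypteus (autapomorphy; uninformative for grouping).
Only Aelilis, Cyanodon, and Haliella show the derived state '+' for IV, supporting them as a clade.
V: derived state '-' in Haliella only — an autapomorphy, so it tells us nothing about relationships among taxa.
Most parsimonious ingroup topology: (Pachyana,((Haliella,(Cyanodon,Aelilis)),Glypteus)).
Pachyana is sister to the clade containing all other ingroup taxa, so it is the earliest-diverging (most basal) ingroup lineage.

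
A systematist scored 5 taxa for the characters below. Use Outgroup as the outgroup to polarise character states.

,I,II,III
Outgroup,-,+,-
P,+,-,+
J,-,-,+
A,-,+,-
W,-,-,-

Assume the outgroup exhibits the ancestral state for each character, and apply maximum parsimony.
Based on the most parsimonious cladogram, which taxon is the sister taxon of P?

J

Character polarity is set by the outgroup: the derived state is whichever differs from the outgroup's state, so for II the derived state is '-', and for the remaining characters it is '+'.
I (derived state '+') is unique to P (autapomorphy; uninformative for grouping).
Only J, P, and W show the derived state '-' for II, supporting them as a clade.
III: derived state '+' in J and P only — synapomorphy for {J, P}.
Most parsimonious ingroup topology: (((P,J),W),A).
P and J form a cherry on this tree, so they are sister taxa.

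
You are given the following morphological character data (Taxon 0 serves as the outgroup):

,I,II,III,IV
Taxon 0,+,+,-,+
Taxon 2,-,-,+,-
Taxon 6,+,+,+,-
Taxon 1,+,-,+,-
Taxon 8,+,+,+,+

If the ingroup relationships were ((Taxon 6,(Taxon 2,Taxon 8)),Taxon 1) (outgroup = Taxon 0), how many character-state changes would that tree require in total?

6

Map each character onto ((Taxon 6,(Taxon 2,Taxon 8)),Taxon 1) (rooted by Taxon 0) and count the minimum state changes it requires (Fitch parsimony):
I: 1; II: 2; III: 1; IV: 2.
Total tree length = 6.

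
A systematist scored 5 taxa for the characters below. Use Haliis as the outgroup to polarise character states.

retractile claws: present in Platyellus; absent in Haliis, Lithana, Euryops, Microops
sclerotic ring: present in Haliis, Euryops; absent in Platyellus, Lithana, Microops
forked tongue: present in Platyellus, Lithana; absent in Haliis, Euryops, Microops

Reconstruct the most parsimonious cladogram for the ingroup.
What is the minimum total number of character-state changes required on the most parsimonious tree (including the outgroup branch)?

Character polarity is set by the outgroup: the derived state is whichever differs from the outgroup's state, so for sclerotic ring the derived state is 'absent', and for the remaining characters it is 'present'.
retractile claws: derived state 'present' in Platyellus only — an autapomorphy, so it tells us nothing about relationships among taxa.
sclerotic ring: derived state 'absent' in Lithana, Microops, and Platyellus only — synapomorphy for {Lithana, Microops, Platyellus}.
Only Lithana and Platyellus show the derived state 'present' for forked tongue, supporting them as a clade.
Most parsimonious ingroup topology: (((Platyellus,Lithana),Microops),Euryops).
Changes per character on this tree: retractile claws: 1; sclerotic ring: 1; forked tongue: 1.
Total = 3.

3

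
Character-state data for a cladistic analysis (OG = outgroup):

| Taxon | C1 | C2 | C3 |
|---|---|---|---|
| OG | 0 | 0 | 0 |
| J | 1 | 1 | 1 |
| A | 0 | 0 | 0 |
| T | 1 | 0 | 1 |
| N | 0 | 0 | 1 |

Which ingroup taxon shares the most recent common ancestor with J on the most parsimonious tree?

The outgroup has state '0' for every character, so '1' is the derived state throughout.
C1: derived state '1' in J and T only — synapomorphy for {J, T}.
C2 (derived state '1') is unique to J (autapomorphy; uninformative for grouping).
C3 (derived state '1') is shared by J, N, and T — a synapomorphy uniting that clade.
Most parsimonious ingroup topology: (((J,T),N),A).
J and T form a cherry on this tree, so they are sister taxa.

T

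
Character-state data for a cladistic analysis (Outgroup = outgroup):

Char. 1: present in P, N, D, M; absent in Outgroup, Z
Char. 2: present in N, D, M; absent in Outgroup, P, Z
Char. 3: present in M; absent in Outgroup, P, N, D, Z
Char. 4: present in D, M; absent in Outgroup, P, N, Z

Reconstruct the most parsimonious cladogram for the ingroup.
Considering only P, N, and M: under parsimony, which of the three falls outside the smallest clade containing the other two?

The outgroup has state 'absent' for every character, so 'present' is the derived state throughout.
Char. 1 (derived state 'present') is shared by D, M, N, and P — a synapomorphy uniting that clade.
Only D, M, and N show the derived state 'present' for Char. 2, supporting them as a clade.
Char. 3 (derived state 'present') is unique to M (autapomorphy; uninformative for grouping).
Char. 4: derived state 'present' in D and M only — synapomorphy for {D, M}.
Most parsimonious ingroup topology: ((P,(N,(D,M))),Z).
M and N share a more recent common ancestor with each other than either does with P, so P is the least closely related of the three.

P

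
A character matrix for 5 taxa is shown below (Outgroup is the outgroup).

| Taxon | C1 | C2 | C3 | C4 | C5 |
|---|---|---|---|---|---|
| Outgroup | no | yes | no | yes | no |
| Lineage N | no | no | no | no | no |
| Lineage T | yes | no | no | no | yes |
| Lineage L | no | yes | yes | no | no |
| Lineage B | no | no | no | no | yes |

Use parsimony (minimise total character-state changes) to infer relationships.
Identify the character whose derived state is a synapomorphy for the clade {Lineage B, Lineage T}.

Character polarity is set by the outgroup: the derived state is whichever differs from the outgroup's state, so for C2, C4 the derived state is 'no', and for the remaining characters it is 'yes'.
C1 (derived state 'yes') is unique to Lineage T (autapomorphy; uninformative for grouping).
Only Lineage B, Lineage N, and Lineage T show the derived state 'no' for C2, supporting them as a clade.
C3: derived state 'yes' in Lineage L only — an autapomorphy, so it tells us nothing about relationships among taxa.
C4 (derived state 'no') is shared by all ingroup taxa — unites the whole ingroup.
C5 (derived state 'yes') is shared by Lineage B and Lineage T — a synapomorphy uniting that clade.
Most parsimonious ingroup topology: ((Lineage N,(Lineage T,Lineage B)),Lineage L).
The clade {Lineage B, Lineage T} is supported by C5: its derived state 'yes' occurs in exactly those taxa and in no other taxon (including the outgroup).

C5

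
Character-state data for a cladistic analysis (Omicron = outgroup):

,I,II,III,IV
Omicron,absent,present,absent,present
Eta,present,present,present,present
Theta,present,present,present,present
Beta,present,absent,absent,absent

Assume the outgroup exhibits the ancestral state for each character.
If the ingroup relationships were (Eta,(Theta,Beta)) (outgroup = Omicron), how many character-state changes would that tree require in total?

5

Map each character onto (Eta,(Theta,Beta)) (rooted by Omicron) and count the minimum state changes it requires (Fitch parsimony):
I: 1; II: 1; III: 2; IV: 1.
Total tree length = 5.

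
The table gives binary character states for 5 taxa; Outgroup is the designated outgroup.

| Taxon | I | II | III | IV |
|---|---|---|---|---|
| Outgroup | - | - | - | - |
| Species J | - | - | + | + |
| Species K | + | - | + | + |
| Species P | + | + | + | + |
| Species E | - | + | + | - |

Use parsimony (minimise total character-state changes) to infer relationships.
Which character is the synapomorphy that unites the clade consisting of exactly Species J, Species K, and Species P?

The outgroup has state '-' for every character, so '+' is the derived state throughout.
Only Species K and Species P show the derived state '+' for I, supporting them as a clade.
II groups Species E and Species P, which is incompatible with the clades supported by the remaining characters; treating it as convergent (homoplasy) costs fewer steps than any alternative tree.
All ingroup taxa share the derived state '+' for III; it defines the ingroup but does not resolve relationships within it.
Only Species J, Species K, and Species P show the derived state '+' for IV, supporting them as a clade.
Most parsimonious ingroup topology: ((Species J,(Species K,Species P)),Species E).
The clade {Species J, Species K, Species P} is supported by IV: its derived state '+' occurs in exactly those taxa and in no other taxon (including the outgroup).

IV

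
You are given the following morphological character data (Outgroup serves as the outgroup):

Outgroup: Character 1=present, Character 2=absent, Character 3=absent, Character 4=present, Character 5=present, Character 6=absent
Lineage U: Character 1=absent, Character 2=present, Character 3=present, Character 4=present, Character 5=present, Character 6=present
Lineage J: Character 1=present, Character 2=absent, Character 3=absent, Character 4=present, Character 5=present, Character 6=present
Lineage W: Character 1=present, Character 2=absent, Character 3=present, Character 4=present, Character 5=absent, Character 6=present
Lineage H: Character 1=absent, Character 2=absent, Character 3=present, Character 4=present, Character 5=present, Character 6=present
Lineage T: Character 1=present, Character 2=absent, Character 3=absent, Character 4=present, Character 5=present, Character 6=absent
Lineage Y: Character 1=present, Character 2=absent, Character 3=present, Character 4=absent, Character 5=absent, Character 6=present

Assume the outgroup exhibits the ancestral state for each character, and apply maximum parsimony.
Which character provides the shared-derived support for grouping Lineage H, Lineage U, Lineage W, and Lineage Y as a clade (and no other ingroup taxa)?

Character polarity is set by the outgroup: the derived state is whichever differs from the outgroup's state, so for Character 1, Character 4, Character 5 the derived state is 'absent', and for the remaining characters it is 'present'.
Character 1: derived state 'absent' in Lineage H and Lineage U only — synapomorphy for {Lineage H, Lineage U}.
Character 2 (derived state 'present') is unique to Lineage U (autapomorphy; uninformative for grouping).
Character 3 (derived state 'present') is shared by Lineage H, Lineage U, Lineage W, and Lineage Y — a synapomorphy uniting that clade.
Character 4: derived state 'absent' in Lineage Y only — an autapomorphy, so it tells us nothing about relationships among taxa.
Character 5 (derived state 'absent') is shared by Lineage W and Lineage Y — a synapomorphy uniting that clade.
Character 6: derived state 'present' in Lineage H, Lineage J, Lineage U, Lineage W, and Lineage Y only — synapomorphy for {Lineage H, Lineage J, Lineage U, Lineage W, Lineage Y}.
Most parsimonious ingroup topology: ((((Lineage U,Lineage H),(Lineage W,Lineage Y)),Lineage J),Lineage T).
The clade {Lineage H, Lineage U, Lineage W, Lineage Y} is supported by Character 3: its derived state 'present' occurs in exactly those taxa and in no other taxon (including the outgroup).

Character 3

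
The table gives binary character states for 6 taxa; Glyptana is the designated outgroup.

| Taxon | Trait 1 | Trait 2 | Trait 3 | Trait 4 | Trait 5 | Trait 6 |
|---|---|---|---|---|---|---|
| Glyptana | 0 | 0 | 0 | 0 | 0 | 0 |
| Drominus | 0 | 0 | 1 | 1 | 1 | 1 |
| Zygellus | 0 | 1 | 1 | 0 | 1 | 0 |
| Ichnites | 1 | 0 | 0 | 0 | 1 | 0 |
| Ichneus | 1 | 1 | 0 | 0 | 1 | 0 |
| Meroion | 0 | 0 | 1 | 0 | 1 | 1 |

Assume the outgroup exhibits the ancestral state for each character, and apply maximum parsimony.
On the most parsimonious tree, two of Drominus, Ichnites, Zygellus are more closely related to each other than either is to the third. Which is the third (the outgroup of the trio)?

The outgroup has state '0' for every character, so '1' is the derived state throughout.
Only Ichneus and Ichnites show the derived state '1' for Trait 1, supporting them as a clade.
Trait 2 groups Ichneus and Zygellus, which is incompatible with the clades supported by the remaining characters; treating it as convergent (homoplasy) costs fewer steps than any alternative tree.
Trait 3 (derived state '1') is shared by Drominus, Meroion, and Zygellus — a synapomorphy uniting that clade.
Trait 4 (derived state '1') is unique to Drominus (autapomorphy; uninformative for grouping).
Trait 5 (derived state '1') is shared by all ingroup taxa — unites the whole ingroup.
Trait 6: derived state '1' in Drominus and Meroion only — synapomorphy for {Drominus, Meroion}.
Most parsimonious ingroup topology: (((Drominus,Meroion),Zygellus),(Ichnites,Ichneus)).
Zygellus and Drominus share a more recent common ancestor with each other than either does with Ichnites, so Ichnites is the least closely related of the three.

Ichnites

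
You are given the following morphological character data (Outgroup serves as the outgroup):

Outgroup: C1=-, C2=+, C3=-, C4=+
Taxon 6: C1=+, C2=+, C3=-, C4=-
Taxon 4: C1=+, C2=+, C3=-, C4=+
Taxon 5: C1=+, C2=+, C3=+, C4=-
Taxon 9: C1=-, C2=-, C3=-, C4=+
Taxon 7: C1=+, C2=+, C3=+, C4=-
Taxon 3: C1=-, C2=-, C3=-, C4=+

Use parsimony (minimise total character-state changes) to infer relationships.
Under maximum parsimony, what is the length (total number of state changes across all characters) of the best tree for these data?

4

Character polarity is set by the outgroup: the derived state is whichever differs from the outgroup's state, so for C2, C4 the derived state is '-', and for the remaining characters it is '+'.
C1 (derived state '+') is shared by Taxon 4, Taxon 5, Taxon 6, and Taxon 7 — a synapomorphy uniting that clade.
C2 (derived state '-') is shared by Taxon 3 and Taxon 9 — a synapomorphy uniting that clade.
C3 (derived state '+') is shared by Taxon 5 and Taxon 7 — a synapomorphy uniting that clade.
C4 (derived state '-') is shared by Taxon 5, Taxon 6, and Taxon 7 — a synapomorphy uniting that clade.
Most parsimonious ingroup topology: (((Taxon 6,(Taxon 5,Taxon 7)),Taxon 4),(Taxon 9,Taxon 3)).
Changes per character on this tree: C1: 1; C2: 1; C3: 1; C4: 1.
Total = 4.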